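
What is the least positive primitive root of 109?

6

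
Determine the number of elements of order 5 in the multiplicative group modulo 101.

4

φ(101) = 101 − 1 = 100 = 2^2 · 5^2.
(Z/101Z)^× is cyclic (|G| = 100); a cyclic group of order m has exactly φ(d) elements of each order d | m, and none otherwise.
5 | 100, and φ(5) = 5 − 1 = 4.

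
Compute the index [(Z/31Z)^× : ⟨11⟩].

1

By Lagrange's theorem, ord_31(11) divides φ(31) = 31 − 1 = 30 = 2 · 3 · 5.
Divisors of 30: 1, 2, 3, 5, 6, 10, 15, 30.
Check 11^d mod 31 for each divisor in increasing order:
11^1 ≡ 11 (mod 31)
11^2 ≡ 28 (mod 31)
11^3 ≡ 29 (mod 31)
11^5 ≡ 6 (mod 31)
11^6 ≡ 4 (mod 31)
11^10 ≡ 5 (mod 31)
11^15 ≡ 30 (mod 31)
11^30 ≡ 1 (mod 31) ✓
So ord_31(11) = 30, hence |⟨11⟩| = 30.
Index = |(Z/31Z)^×| / |⟨11⟩| = 30 / 30 = 1.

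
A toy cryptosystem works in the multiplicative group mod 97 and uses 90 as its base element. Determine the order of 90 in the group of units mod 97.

96

By Lagrange's theorem, ord_97(90) divides φ(97) = 97 − 1 = 96 = 2^5 · 3.
Divisors of 96: 1, 2, 3, 4, 6, 8, 12, 16, 24, 32, 48, 96.
Check 90^d mod 97 for each divisor in increasing order:
90^1 ≡ 90 (mod 97)
90^2 ≡ 49 (mod 97)
90^3 ≡ 45 (mod 97)
90^4 ≡ 73 (mod 97)
90^6 ≡ 85 (mod 97)
90^8 ≡ 91 (mod 97)
90^12 ≡ 47 (mod 97)
90^16 ≡ 36 (mod 97)
90^24 ≡ 75 (mod 97)
90^32 ≡ 35 (mod 97)
90^48 ≡ 96 (mod 97)
90^96 ≡ 1 (mod 97) ✓
Therefore the multiplicative order of 90 modulo 97 is 96.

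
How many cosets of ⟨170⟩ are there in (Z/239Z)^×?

2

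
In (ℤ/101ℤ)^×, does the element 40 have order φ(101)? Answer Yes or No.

Yes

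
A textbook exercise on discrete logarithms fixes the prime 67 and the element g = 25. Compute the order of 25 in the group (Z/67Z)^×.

ord(25) | φ(67) = 67 − 1 = 66 = 2 · 3 · 11.
Divisors of 66: 1, 2, 3, 6, 11, 22, 33, 66.
Compute 25^d (mod 67) for the divisors d until we hit 1:
25^1 ≡ 25
25^2 ≡ 22
25^3 ≡ 14
25^6 ≡ 62
25^11 ≡ 1
So ord_67(25) = 11.

11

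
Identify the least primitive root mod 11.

2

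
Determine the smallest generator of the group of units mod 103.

φ(103) = 103 − 1 = 102 = 2 · 3 · 17.
Test candidates g = 2, 3, … against the prime factors q ∈ {2, 3, 17} of φ(103): g is a generator iff g^(102/q) ≢ 1 for every such q.
g = 2: 2^51 ≡ 1 — hits 1, so not a primitive root.
g = 3: 3^51 ≡ 102; 3^34 ≡ 1 — hits 1, so not a primitive root.
g = 4: 4^51 ≡ 1 — hits 1, so not a primitive root.
g = 5: 5^51 ≡ 102; 5^34 ≡ 56; 5^6 ≡ 72 — none is 1, so 5 is a primitive root.
So 5 is the smallest generator of (Z/103Z)^×.

5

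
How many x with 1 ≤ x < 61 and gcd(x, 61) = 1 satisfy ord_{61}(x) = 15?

8

φ(61) = 61 − 1 = 60 = 2^2 · 3 · 5.
(Z/61Z)^× is cyclic (|G| = 60); a cyclic group of order m has exactly φ(d) elements of each order d | m, and none otherwise.
15 = 3 · 5 divides 60, and φ(15) = 8.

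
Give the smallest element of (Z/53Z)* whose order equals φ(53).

2

φ(53) = 53 − 1 = 52 = 2^2 · 13.
Test candidates g = 2, 3, … against the prime factors q ∈ {2, 13} of φ(53): g is a generator iff g^(52/q) ≢ 1 for every such q.
g = 2: 2^26 ≡ 52; 2^4 ≡ 16 — none is 1, so 2 is a primitive root.
So 2 is the smallest generator of (Z/53Z)^×.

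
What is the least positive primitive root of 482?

7

φ(482) = φ(2)·φ(241) = 1·240 = 240 = 2^4 · 3 · 5.
Test candidates g = 2, 3, … against the prime factors q ∈ {2, 3, 5} of φ(482): g is a generator iff g^(240/q) ≢ 1 for every such q.
g = 2: gcd(2, 482) = 2 > 1, not a unit — skip.
g = 3: 3^120 ≡ 1 — hits 1, so not a primitive root.
g = 4: gcd(4, 482) = 2 > 1, not a unit — skip.
g = 5: 5^120 ≡ 1 — hits 1, so not a primitive root.
g = 6: gcd(6, 482) = 2 > 1, not a unit — skip.
g = 7: 7^120 ≡ 481; 7^80 ≡ 15; 7^48 ≡ 91 — none is 1, so 7 is a primitive root.
The smallest primitive root modulo 482 is 7.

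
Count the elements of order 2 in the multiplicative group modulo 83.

1

φ(83) = 83 − 1 = 82 = 2 · 41.
In a cyclic group of order 82, there are φ(d) elements of order d for each divisor d of 82, and zero for non-divisors.
2 | 82, and φ(2) = 2 − 1 = 1.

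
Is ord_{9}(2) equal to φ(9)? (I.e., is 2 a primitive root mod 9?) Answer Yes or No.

Yes

φ(9) = φ(3^2) = 3·(3−1) = 6 = 2 · 3.
It suffices to check that the order of 2 is not a proper divisor of 6: compute 2^(6/q) for q ∈ {2, 3}.
2^3 ≡ 8 (mod 9)  [q = 2: ≢ 1 ✓]
2^2 ≡ 4 (mod 9)  [q = 3: ≢ 1 ✓]
All checks pass, so 2 has order 6 and is a primitive root modulo 9.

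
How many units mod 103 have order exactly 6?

φ(103) = 103 − 1 = 102 = 2 · 3 · 17.
In a cyclic group of order 102, there are φ(d) elements of order d for each divisor d of 102, and zero for non-divisors.
6 = 2 · 3 divides 102, and φ(6) = 2.

2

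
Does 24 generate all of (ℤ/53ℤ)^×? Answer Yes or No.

No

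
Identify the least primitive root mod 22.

7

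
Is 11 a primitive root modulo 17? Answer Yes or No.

Yes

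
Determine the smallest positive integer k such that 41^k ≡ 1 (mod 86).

7

ord(41) | φ(86) = φ(2)·φ(43) = 1·42 = 42 = 2 · 3 · 7.
Divisors of 42: 1, 2, 3, 6, 7, 14, 21, 42.
Evaluate successive powers at the divisors of 42:
41^1 ≡ 41
41^2 ≡ 47
41^3 ≡ 35
41^6 ≡ 21
41^7 ≡ 1
Hence ord(41) = 7.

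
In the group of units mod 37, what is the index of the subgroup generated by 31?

Since 31 ∈ (Z/37Z)^×, its order divides φ(37) = 37 − 1 = 36 = 2^2 · 3^2.
Divisors of 36: 1, 2, 3, 4, 6, 9, 12, 18, 36.
Test each divisor d:
31^1 ≡ 31 (mod 37)
31^2 ≡ 36 (mod 37)
31^3 ≡ 6 (mod 37)
31^4 ≡ 1 (mod 37) ✓
Thus |⟨31⟩| = ord(31) = 4.
[(Z/37Z)^× : ⟨31⟩] = 36/4 = 9.

9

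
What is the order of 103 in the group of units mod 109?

108

ord(103) | φ(109) = 109 − 1 = 108 = 2^2 · 3^3.
Divisors of 108: 1, 2, 3, 4, 6, 9, 12, 18, 27, 36, 54, 108.
Test each divisor d:
103^1 ≡ 103 (mod 109)
103^2 ≡ 36 (mod 109)
103^3 ≡ 2 (mod 109)
103^4 ≡ 97 (mod 109)
103^6 ≡ 4 (mod 109)
103^9 ≡ 8 (mod 109)
103^12 ≡ 16 (mod 109)
103^18 ≡ 64 (mod 109)
103^27 ≡ 76 (mod 109)
103^36 ≡ 63 (mod 109)
103^54 ≡ 108 (mod 109)
103^108 ≡ 1 (mod 109) ✓
Hence ord(103) = 108.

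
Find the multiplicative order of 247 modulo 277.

ord(247) | φ(277) = 277 − 1 = 276 = 2^2 · 3 · 23.
Divisors of 276: 1, 2, 3, 4, 6, 12, 23, 46, 69, 92, 138, 276.
Evaluate successive powers at the divisors of 276:
247^1 ≡ 247
247^2 ≡ 69
247^3 ≡ 146
247^4 ≡ 52
247^6 ≡ 264
247^12 ≡ 169
247^23 ≡ 276
247^46 ≡ 1
Therefore the multiplicative order of 247 modulo 277 is 46.

46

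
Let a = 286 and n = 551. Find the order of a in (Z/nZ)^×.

7

Since 286 ∈ (Z/551Z)^×, its order divides φ(551) = φ(19·29) = (19−1)·(29−1) = 18·28 = 504 = 2^3 · 3^2 · 7.
Divisors of 504: 1, 2, 3, 4, 6, 7, 8, 9, 12, 14, 18, 21, 24, 28, 36, 42, 56, 63, 72, 84, 126, 168, 252, 504.
Check 286^d mod 551 for each divisor in increasing order:
286^1 ≡ 286 (mod 551)
286^2 ≡ 248 (mod 551)
286^3 ≡ 400 (mod 551)
286^4 ≡ 343 (mod 551)
286^6 ≡ 210 (mod 551)
286^7 ≡ 1 (mod 551) ✓
Hence ord(286) = 7.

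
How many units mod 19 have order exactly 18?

φ(19) = 19 − 1 = 18 = 2 · 3^2.
Since (Z/19Z)^× is cyclic of order 18, the number of elements of order d is φ(d) when d | 18 and 0 otherwise.
18 = 2 · 3^2 divides 18, and φ(18) = 6.

6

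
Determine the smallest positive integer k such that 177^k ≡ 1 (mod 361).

ord(177) | φ(361) = φ(19^2) = 19·(19−1) = 342 = 2 · 3^2 · 19.
Divisors of 342: 1, 2, 3, 6, 9, 18, 19, 38, 57, 114, 171, 342.
Check 177^d mod 361 for each divisor in increasing order:
177^1 ≡ 177 (mod 361)
177^2 ≡ 283 (mod 361)
177^3 ≡ 273 (mod 361)
177^6 ≡ 163 (mod 361)
177^9 ≡ 96 (mod 361)
177^18 ≡ 191 (mod 361)
177^19 ≡ 234 (mod 361)
177^38 ≡ 245 (mod 361)
177^57 ≡ 292 (mod 361)
177^114 ≡ 68 (mod 361)
177^171 ≡ 1 (mod 361) ✓
The smallest such exponent is 171, so the order of 177 is 171.

171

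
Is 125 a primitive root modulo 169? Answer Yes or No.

φ(169) = φ(13^2) = 13·(13−1) = 156 = 2^2 · 3 · 13.
An element g generates (Z/169Z)^× iff g^(156/q) ≢ 1 (mod 169) for each prime q ∈ {2, 3, 13}.
125^78 ≡ 168 (mod 169)  [q = 2: ≢ 1 ✓]
125^52 ≡ 1 (mod 169)  [q = 3: ≡ 1 ✗]
125^12 ≡ 40 (mod 169)  [q = 13: ≢ 1 ✓]
125^52 ≡ 1 shows ord(125) | 52, strictly less than φ(169); not a primitive root.

No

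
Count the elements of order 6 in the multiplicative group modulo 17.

0

φ(17) = 17 − 1 = 16 = 2^4.
In a cyclic group of order 16, there are φ(d) elements of order d for each divisor d of 16, and zero for non-divisors.
6 does not divide 16, so no element of (Z/17Z)^× has order 6.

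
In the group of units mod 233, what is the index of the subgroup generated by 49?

By Lagrange's theorem, ord_233(49) divides φ(233) = 233 − 1 = 232 = 2^3 · 29.
Divisors of 232: 1, 2, 4, 8, 29, 58, 116, 232.
Evaluate successive powers at the divisors of 232:
49^1 ≡ 49
49^2 ≡ 71
49^4 ≡ 148
49^8 ≡ 2
49^29 ≡ 232
49^58 ≡ 1
The order of 49 is 58, so the subgroup it generates has 58 elements.
The index is φ(233) / ord(49) = 232 / 58 = 4.

4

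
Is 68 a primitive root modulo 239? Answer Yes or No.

No

φ(239) = 239 − 1 = 238 = 2 · 7 · 17.
It suffices to check that the order of 68 is not a proper divisor of 238: compute 68^(238/q) for q ∈ {2, 7, 17}.
68^119 ≡ 1 (mod 239)  [q = 2: ≡ 1 ✗]
68^34 ≡ 98 (mod 239)  [q = 7: ≢ 1 ✓]
68^14 ≡ 166 (mod 239)  [q = 17: ≢ 1 ✓]
68^119 ≡ 1 shows ord(68) | 119, strictly less than φ(239); not a primitive root.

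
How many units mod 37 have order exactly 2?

1

φ(37) = 37 − 1 = 36 = 2^2 · 3^2.
(Z/37Z)^× is cyclic (|G| = 36); a cyclic group of order m has exactly φ(d) elements of each order d | m, and none otherwise.
2 | 36, and φ(2) = 2 − 1 = 1.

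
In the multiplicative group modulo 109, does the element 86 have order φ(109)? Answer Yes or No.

No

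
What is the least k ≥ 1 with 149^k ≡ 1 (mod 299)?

132

Since 149 ∈ (Z/299Z)^×, its order divides φ(299) = φ(13·23) = (13−1)·(23−1) = 12·22 = 264 = 2^3 · 3 · 11.
Divisors of 264: 1, 2, 3, 4, 6, 8, 11, 12, 22, 24, 33, 44, 66, 88, 132, 264.
Evaluate successive powers at the divisors of 264:
149^1 ≡ 149
149^2 ≡ 75
149^3 ≡ 112
149^4 ≡ 243
149^6 ≡ 285
149^8 ≡ 146
149^11 ≡ 206
149^12 ≡ 196
149^22 ≡ 277
149^24 ≡ 144
149^33 ≡ 252
149^44 ≡ 185
149^66 ≡ 116
149^88 ≡ 139
149^132 ≡ 1
Therefore the multiplicative order of 149 modulo 299 is 132.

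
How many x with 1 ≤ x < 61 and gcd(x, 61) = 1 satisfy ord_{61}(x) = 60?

φ(61) = 61 − 1 = 60 = 2^2 · 3 · 5.
(Z/61Z)^× is cyclic (|G| = 60); a cyclic group of order m has exactly φ(d) elements of each order d | m, and none otherwise.
60 = 2^2 · 3 · 5 divides 60, and φ(60) = 16.

16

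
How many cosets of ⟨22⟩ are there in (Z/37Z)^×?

1

ord(22) | φ(37) = 37 − 1 = 36 = 2^2 · 3^2.
Divisors of 36: 1, 2, 3, 4, 6, 9, 12, 18, 36.
Evaluate successive powers at the divisors of 36:
22^1 ≡ 22 (mod 37)
22^2 ≡ 3 (mod 37)
22^3 ≡ 29 (mod 37)
22^4 ≡ 9 (mod 37)
22^6 ≡ 27 (mod 37)
22^9 ≡ 6 (mod 37)
22^12 ≡ 26 (mod 37)
22^18 ≡ 36 (mod 37)
22^36 ≡ 1 (mod 37) ✓
The order of 22 is 36, so the subgroup it generates has 36 elements.
The index is φ(37) / ord(22) = 36 / 36 = 1.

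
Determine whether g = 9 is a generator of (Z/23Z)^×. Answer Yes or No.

No

φ(23) = 23 − 1 = 22 = 2 · 11.
9 is a primitive root mod 23 iff 9^(φ(23)/q) ≢ 1 for every prime q | φ(23), i.e. q ∈ {2, 11}.
9^11 ≡ 1 (mod 23)  [q = 2: ≡ 1 ✗]
9^2 ≡ 12 (mod 23)  [q = 11: ≢ 1 ✓]
9^11 ≡ 1 shows ord(9) | 11, strictly less than φ(23); not a primitive root.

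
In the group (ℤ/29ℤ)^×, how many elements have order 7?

φ(29) = 29 − 1 = 28 = 2^2 · 7.
(Z/29Z)^× is cyclic (|G| = 28); a cyclic group of order m has exactly φ(d) elements of each order d | m, and none otherwise.
7 | 28, and φ(7) = 7 − 1 = 6.

6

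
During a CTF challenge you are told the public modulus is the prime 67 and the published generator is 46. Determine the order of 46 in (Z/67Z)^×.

66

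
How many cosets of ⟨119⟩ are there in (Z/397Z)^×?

Since 119 ∈ (Z/397Z)^×, its order divides φ(397) = 397 − 1 = 396 = 2^2 · 3^2 · 11.
Divisors of 396: 1, 2, 3, 4, 6, 9, 11, 12, 18, 22, 33, 36, 44, 66, 99, 132, 198, 396.
Check 119^d mod 397 for each divisor in increasing order:
119^1 ≡ 119 (mod 397)
119^2 ≡ 266 (mod 397)
119^3 ≡ 291 (mod 397)
119^4 ≡ 90 (mod 397)
119^6 ≡ 120 (mod 397)
119^9 ≡ 381 (mod 397)
119^11 ≡ 111 (mod 397)
119^12 ≡ 108 (mod 397)
119^18 ≡ 256 (mod 397)
119^22 ≡ 14 (mod 397)
119^33 ≡ 363 (mod 397)
119^36 ≡ 31 (mod 397)
119^44 ≡ 196 (mod 397)
119^66 ≡ 362 (mod 397)
119^99 ≡ 396 (mod 397)
119^132 ≡ 34 (mod 397)
119^198 ≡ 1 (mod 397) ✓
So ord_397(119) = 198, hence |⟨119⟩| = 198.
The index is φ(397) / ord(119) = 396 / 198 = 2.

2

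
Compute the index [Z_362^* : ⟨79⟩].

2

By Lagrange's theorem, ord_362(79) divides φ(362) = φ(2)·φ(181) = 1·180 = 180 = 2^2 · 3^2 · 5.
Divisors of 180: 1, 2, 3, 4, 5, 6, 9, 10, 12, 15, 18, 20, 30, 36, 45, 60, 90, 180.
Check 79^d mod 362 for each divisor in increasing order:
79^1 ≡ 79
79^2 ≡ 87
79^3 ≡ 357
79^4 ≡ 329
79^5 ≡ 289
79^6 ≡ 25
79^9 ≡ 237
79^10 ≡ 261
79^12 ≡ 263
79^15 ≡ 133
79^18 ≡ 59
79^20 ≡ 65
79^30 ≡ 313
79^36 ≡ 223
79^45 ≡ 361
79^60 ≡ 229
79^90 ≡ 1
The order of 79 is 90, so the subgroup it generates has 90 elements.
Index = |(Z/362Z)^×| / |⟨79⟩| = 180 / 90 = 2.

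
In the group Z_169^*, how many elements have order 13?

φ(169) = φ(13^2) = 13·(13−1) = 156 = 2^2 · 3 · 13.
(Z/169Z)^× is cyclic (|G| = 156); a cyclic group of order m has exactly φ(d) elements of each order d | m, and none otherwise.
13 | 156, and φ(13) = 13 − 1 = 12.

12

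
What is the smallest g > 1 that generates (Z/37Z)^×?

2

φ(37) = 37 − 1 = 36 = 2^2 · 3^2.
Test candidates g = 2, 3, … against the prime factors q ∈ {2, 3} of φ(37): g is a generator iff g^(36/q) ≢ 1 for every such q.
g = 2: 2^18 ≡ 36; 2^12 ≡ 26 — none is 1, so 2 is a primitive root.
Hence the least primitive root of 37 is 2.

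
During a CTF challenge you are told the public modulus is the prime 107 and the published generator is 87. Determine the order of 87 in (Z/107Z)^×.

By Lagrange's theorem, ord_107(87) divides φ(107) = 107 − 1 = 106 = 2 · 53.
Divisors of 106: 1, 2, 53, 106.
Evaluate successive powers at the divisors of 106:
87^1 ≡ 87 (mod 107)
87^2 ≡ 79 (mod 107)
87^53 ≡ 1 (mod 107) ✓
So ord_107(87) = 53.

53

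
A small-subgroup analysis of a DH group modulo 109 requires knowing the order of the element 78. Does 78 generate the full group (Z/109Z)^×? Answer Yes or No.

φ(109) = 109 − 1 = 108 = 2^2 · 3^3.
An element g generates (Z/109Z)^× iff g^(108/q) ≢ 1 (mod 109) for each prime q ∈ {2, 3}.
78^54 ≡ 1 (mod 109)  [q = 2: ≡ 1 ✗]
78^36 ≡ 45 (mod 109)  [q = 3: ≢ 1 ✓]
The check at q = 2 fails, so 78 generates a proper subgroup.

No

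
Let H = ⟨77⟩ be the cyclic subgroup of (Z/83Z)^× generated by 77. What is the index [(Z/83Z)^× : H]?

Since 77 ∈ (Z/83Z)^×, its order divides φ(83) = 83 − 1 = 82 = 2 · 41.
Divisors of 82: 1, 2, 41, 82.
Check 77^d mod 83 for each divisor in increasing order:
77^1 ≡ 77 (mod 83)
77^2 ≡ 36 (mod 83)
77^41 ≡ 1 (mod 83) ✓
So ord_83(77) = 41, hence |⟨77⟩| = 41.
The index is φ(83) / ord(77) = 82 / 41 = 2.

2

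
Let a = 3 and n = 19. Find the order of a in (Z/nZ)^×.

18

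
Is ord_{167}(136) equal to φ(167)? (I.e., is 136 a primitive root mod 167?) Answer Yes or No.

Yes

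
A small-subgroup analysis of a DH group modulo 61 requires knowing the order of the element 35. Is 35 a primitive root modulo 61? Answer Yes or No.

φ(61) = 61 − 1 = 60 = 2^2 · 3 · 5.
Test 35^(60/q) mod 61 for each prime factor q of 60:
35^30 ≡ 60 (mod 61)  [q = 2: ≢ 1 ✓]
35^20 ≡ 13 (mod 61)  [q = 3: ≢ 1 ✓]
35^12 ≡ 9 (mod 61)  [q = 5: ≢ 1 ✓]
All checks pass, so 35 has order 60 and is a primitive root modulo 61.

Yes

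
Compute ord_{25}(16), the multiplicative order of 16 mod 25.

By Lagrange's theorem, ord_25(16) divides φ(25) = φ(5^2) = 5·(5−1) = 20 = 2^2 · 5.
Divisors of 20: 1, 2, 4, 5, 10, 20.
Check 16^d mod 25 for each divisor in increasing order:
16^1 ≡ 16
16^2 ≡ 6
16^4 ≡ 11
16^5 ≡ 1
Therefore the multiplicative order of 16 modulo 25 is 5.

5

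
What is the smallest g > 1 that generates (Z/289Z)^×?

φ(289) = φ(17^2) = 17·(17−1) = 272 = 2^4 · 17.
g is a primitive root iff g^(272/q) ≢ 1 (mod 289) for each prime q ∈ {2, 17}.
g = 2: 2^136 ≡ 1 — hits 1, so not a primitive root.
g = 3: 3^136 ≡ 288; 3^16 ≡ 171 — none is 1, so 3 is a primitive root.
So 3 is the smallest generator of (Z/289Z)^×.

3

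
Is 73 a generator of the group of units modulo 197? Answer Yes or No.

φ(197) = 197 − 1 = 196 = 2^2 · 7^2.
It suffices to check that the order of 73 is not a proper divisor of 196: compute 73^(196/q) for q ∈ {2, 7}.
73^98 ≡ 196 (mod 197)  [q = 2: ≢ 1 ✓]
73^28 ≡ 191 (mod 197)  [q = 7: ≢ 1 ✓]
Every test exponent gives a nontrivial residue, hence 73 generates the full group.

Yes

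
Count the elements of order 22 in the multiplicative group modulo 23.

10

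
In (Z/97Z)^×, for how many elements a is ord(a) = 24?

8

φ(97) = 97 − 1 = 96 = 2^5 · 3.
(Z/97Z)^× is cyclic (|G| = 96); a cyclic group of order m has exactly φ(d) elements of each order d | m, and none otherwise.
24 = 2^3 · 3 divides 96, and φ(24) = 8.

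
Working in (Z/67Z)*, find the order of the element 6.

33

Since 6 ∈ (Z/67Z)^×, its order divides φ(67) = 67 − 1 = 66 = 2 · 3 · 11.
Divisors of 66: 1, 2, 3, 6, 11, 22, 33, 66.
Compute 6^d (mod 67) for the divisors d until we hit 1:
6^1 ≡ 6 (mod 67)
6^2 ≡ 36 (mod 67)
6^3 ≡ 15 (mod 67)
6^6 ≡ 24 (mod 67)
6^11 ≡ 29 (mod 67)
6^22 ≡ 37 (mod 67)
6^33 ≡ 1 (mod 67) ✓
Hence ord(6) = 33.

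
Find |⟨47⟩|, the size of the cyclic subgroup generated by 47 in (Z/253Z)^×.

5

The order of 47 must divide φ(253) = φ(11·23) = (11−1)·(23−1) = 10·22 = 220 = 2^2 · 5 · 11.
Divisors of 220: 1, 2, 4, 5, 10, 11, 20, 22, 44, 55, 110, 220.
Check 47^d mod 253 for each divisor in increasing order:
47^1 ≡ 47
47^2 ≡ 185
47^4 ≡ 70
47^5 ≡ 1
Hence ord(47) = 5.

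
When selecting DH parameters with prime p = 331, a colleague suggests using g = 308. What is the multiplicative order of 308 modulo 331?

The order of 308 must divide φ(331) = 331 − 1 = 330 = 2 · 3 · 5 · 11.
Divisors of 330: 1, 2, 3, 5, 6, 10, 11, 15, 22, 30, 33, 55, 66, 110, 165, 330.
Check 308^d mod 331 for each divisor in increasing order:
308^1 ≡ 308 (mod 331)
308^2 ≡ 198 (mod 331)
308^3 ≡ 80 (mod 331)
308^5 ≡ 283 (mod 331)
308^6 ≡ 111 (mod 331)
308^10 ≡ 318 (mod 331)
308^11 ≡ 299 (mod 331)
308^15 ≡ 293 (mod 331)
308^22 ≡ 31 (mod 331)
308^30 ≡ 120 (mod 331)
308^33 ≡ 1 (mod 331) ✓
So ord_331(308) = 33.

33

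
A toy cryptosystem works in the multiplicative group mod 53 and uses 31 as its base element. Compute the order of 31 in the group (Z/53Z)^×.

52

By Lagrange's theorem, ord_53(31) divides φ(53) = 53 − 1 = 52 = 2^2 · 13.
Divisors of 52: 1, 2, 4, 13, 26, 52.
Evaluate successive powers at the divisors of 52:
31^1 ≡ 31
31^2 ≡ 7
31^4 ≡ 49
31^13 ≡ 30
31^26 ≡ 52
31^52 ≡ 1
Therefore the multiplicative order of 31 modulo 53 is 52.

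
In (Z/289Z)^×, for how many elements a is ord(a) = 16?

φ(289) = φ(17^2) = 17·(17−1) = 272 = 2^4 · 17.
Since (Z/289Z)^× is cyclic of order 272, the number of elements of order d is φ(d) when d | 272 and 0 otherwise.
16 = 2^4 divides 272, and φ(16) = 8.

8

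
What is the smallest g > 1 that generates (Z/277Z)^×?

5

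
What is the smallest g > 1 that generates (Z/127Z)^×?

φ(127) = 127 − 1 = 126 = 2 · 3^2 · 7.
g is a primitive root iff g^(126/q) ≢ 1 (mod 127) for each prime q ∈ {2, 3, 7}.
g = 2: 2^63 ≡ 1 — hits 1, so not a primitive root.
g = 3: 3^63 ≡ 126; 3^42 ≡ 107; 3^18 ≡ 4 — none is 1, so 3 is a primitive root.
The smallest primitive root modulo 127 is 3.

3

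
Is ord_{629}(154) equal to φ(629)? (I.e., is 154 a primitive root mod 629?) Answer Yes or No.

629 = 17 · 37 is a product of two distinct odd primes, so (Z/629Z)^× ≅ (Z/17Z)^× × (Z/37Z)^× is not cyclic.
No primitive root modulo 629 exists; in particular 154 is not one.

No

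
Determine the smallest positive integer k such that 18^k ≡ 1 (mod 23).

11

Since 18 ∈ (Z/23Z)^×, its order divides φ(23) = 23 − 1 = 22 = 2 · 11.
Divisors of 22: 1, 2, 11, 22.
Check 18^d mod 23 for each divisor in increasing order:
18^1 ≡ 18
18^2 ≡ 2
18^11 ≡ 1
The smallest such exponent is 11, so the order of 18 is 11.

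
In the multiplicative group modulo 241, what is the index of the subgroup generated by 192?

By Lagrange's theorem, ord_241(192) divides φ(241) = 241 − 1 = 240 = 2^4 · 3 · 5.
Divisors of 240: 1, 2, 3, 4, 5, 6, 8, 10, 12, 15, 16, 20, 24, 30, 40, 48, 60, 80, 120, 240.
Evaluate successive powers at the divisors of 240:
192^1 ≡ 192 (mod 241)
192^2 ≡ 232 (mod 241)
192^3 ≡ 200 (mod 241)
192^4 ≡ 81 (mod 241)
192^5 ≡ 128 (mod 241)
192^6 ≡ 235 (mod 241)
192^8 ≡ 54 (mod 241)
192^10 ≡ 237 (mod 241)
192^12 ≡ 36 (mod 241)
192^15 ≡ 211 (mod 241)
192^16 ≡ 24 (mod 241)
192^20 ≡ 16 (mod 241)
192^24 ≡ 91 (mod 241)
192^30 ≡ 177 (mod 241)
192^40 ≡ 15 (mod 241)
192^48 ≡ 87 (mod 241)
192^60 ≡ 240 (mod 241)
192^80 ≡ 225 (mod 241)
192^120 ≡ 1 (mod 241) ✓
So ord_241(192) = 120, hence |⟨192⟩| = 120.
[(Z/241Z)^× : ⟨192⟩] = 240/120 = 2.

2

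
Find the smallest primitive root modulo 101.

2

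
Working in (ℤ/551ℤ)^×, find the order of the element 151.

14

The order of 151 must divide φ(551) = φ(19·29) = (19−1)·(29−1) = 18·28 = 504 = 2^3 · 3^2 · 7.
Divisors of 504: 1, 2, 3, 4, 6, 7, 8, 9, 12, 14, 18, 21, 24, 28, 36, 42, 56, 63, 72, 84, 126, 168, 252, 504.
Check 151^d mod 551 for each divisor in increasing order:
151^1 ≡ 151 (mod 551)
151^2 ≡ 210 (mod 551)
151^3 ≡ 303 (mod 551)
151^4 ≡ 20 (mod 551)
151^6 ≡ 343 (mod 551)
151^7 ≡ 550 (mod 551)
151^8 ≡ 400 (mod 551)
151^9 ≡ 341 (mod 551)
151^12 ≡ 286 (mod 551)
151^14 ≡ 1 (mod 551) ✓
So ord_551(151) = 14.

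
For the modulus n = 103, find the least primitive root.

5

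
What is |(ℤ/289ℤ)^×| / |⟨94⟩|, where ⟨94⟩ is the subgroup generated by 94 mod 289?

2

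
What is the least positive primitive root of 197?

2

φ(197) = 197 − 1 = 196 = 2^2 · 7^2.
g is a primitive root iff g^(196/q) ≢ 1 (mod 197) for each prime q ∈ {2, 7}.
g = 2: 2^98 ≡ 196; 2^28 ≡ 104 — none is 1, so 2 is a primitive root.
Hence the least primitive root of 197 is 2.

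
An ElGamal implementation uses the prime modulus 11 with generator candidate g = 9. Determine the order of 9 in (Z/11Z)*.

5

ord(9) | φ(11) = 11 − 1 = 10 = 2 · 5.
Divisors of 10: 1, 2, 5, 10.
Test each divisor d:
9^1 ≡ 9
9^2 ≡ 4
9^5 ≡ 1
So ord_11(9) = 5.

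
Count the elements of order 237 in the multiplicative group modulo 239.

0

φ(239) = 239 − 1 = 238 = 2 · 7 · 17.
(Z/239Z)^× is cyclic (|G| = 238); a cyclic group of order m has exactly φ(d) elements of each order d | m, and none otherwise.
Since 237 ∤ 238, the count is 0.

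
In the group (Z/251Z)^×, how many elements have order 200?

0

φ(251) = 251 − 1 = 250 = 2 · 5^3.
(Z/251Z)^× is cyclic (|G| = 250); a cyclic group of order m has exactly φ(d) elements of each order d | m, and none otherwise.
200 does not divide 250, so no element of (Z/251Z)^× has order 200.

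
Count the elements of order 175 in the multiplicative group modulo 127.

0

φ(127) = 127 − 1 = 126 = 2 · 3^2 · 7.
In a cyclic group of order 126, there are φ(d) elements of order d for each divisor d of 126, and zero for non-divisors.
Since 175 ∤ 126, the count is 0.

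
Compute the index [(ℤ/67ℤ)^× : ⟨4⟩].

2

The order of 4 must divide φ(67) = 67 − 1 = 66 = 2 · 3 · 11.
Divisors of 66: 1, 2, 3, 6, 11, 22, 33, 66.
Test each divisor d:
4^1 ≡ 4 (mod 67)
4^2 ≡ 16 (mod 67)
4^3 ≡ 64 (mod 67)
4^6 ≡ 9 (mod 67)
4^11 ≡ 37 (mod 67)
4^22 ≡ 29 (mod 67)
4^33 ≡ 1 (mod 67) ✓
So ord_67(4) = 33, hence |⟨4⟩| = 33.
[(Z/67Z)^× : ⟨4⟩] = 66/33 = 2.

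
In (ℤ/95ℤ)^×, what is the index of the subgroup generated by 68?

6

By Lagrange's theorem, ord_95(68) divides φ(95) = φ(5·19) = (5−1)·(19−1) = 4·18 = 72 = 2^3 · 3^2.
Divisors of 72: 1, 2, 3, 4, 6, 8, 9, 12, 18, 24, 36, 72.
Check 68^d mod 95 for each divisor in increasing order:
68^1 ≡ 68
68^2 ≡ 64
68^3 ≡ 77
68^4 ≡ 11
68^6 ≡ 39
68^8 ≡ 26
68^9 ≡ 58
68^12 ≡ 1
So ord_95(68) = 12, hence |⟨68⟩| = 12.
[(Z/95Z)^× : ⟨68⟩] = 72/12 = 6.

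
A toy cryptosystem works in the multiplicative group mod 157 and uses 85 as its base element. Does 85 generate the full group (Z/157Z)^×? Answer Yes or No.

Yes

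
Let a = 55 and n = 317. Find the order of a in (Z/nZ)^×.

316

ord(55) | φ(317) = 317 − 1 = 316 = 2^2 · 79.
Divisors of 316: 1, 2, 4, 79, 158, 316.
Compute 55^d (mod 317) for the divisors d until we hit 1:
55^1 ≡ 55
55^2 ≡ 172
55^4 ≡ 103
55^79 ≡ 114
55^158 ≡ 316
55^316 ≡ 1
Hence ord(55) = 316.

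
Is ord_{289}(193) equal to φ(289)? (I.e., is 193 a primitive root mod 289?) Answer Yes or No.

Yes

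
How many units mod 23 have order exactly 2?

1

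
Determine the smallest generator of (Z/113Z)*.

3

φ(113) = 113 − 1 = 112 = 2^4 · 7.
g is a primitive root iff g^(112/q) ≢ 1 (mod 113) for each prime q ∈ {2, 7}.
g = 2: 2^56 ≡ 1 — hits 1, so not a primitive root.
g = 3: 3^56 ≡ 112; 3^16 ≡ 49 — none is 1, so 3 is a primitive root.
So 3 is the smallest generator of (Z/113Z)^×.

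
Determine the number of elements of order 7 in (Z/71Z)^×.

6

φ(71) = 71 − 1 = 70 = 2 · 5 · 7.
(Z/71Z)^× is cyclic (|G| = 70); a cyclic group of order m has exactly φ(d) elements of each order d | m, and none otherwise.
7 | 70, and φ(7) = 7 − 1 = 6.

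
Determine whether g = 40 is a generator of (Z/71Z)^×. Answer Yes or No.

No

φ(71) = 71 − 1 = 70 = 2 · 5 · 7.
Test 40^(70/q) mod 71 for each prime factor q of 70:
40^35 ≡ 1 (mod 71)  [q = 2: ≡ 1 ✗]
40^14 ≡ 54 (mod 71)  [q = 5: ≢ 1 ✓]
40^10 ≡ 20 (mod 71)  [q = 7: ≢ 1 ✓]
Since 40^35 ≡ 1, the order of 40 divides 35 < 70, so 40 is not a primitive root.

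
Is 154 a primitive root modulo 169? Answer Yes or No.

Yes

φ(169) = φ(13^2) = 13·(13−1) = 156 = 2^2 · 3 · 13.
Test 154^(156/q) mod 169 for each prime factor q of 156:
154^78 ≡ 168 (mod 169)  [q = 2: ≢ 1 ✓]
154^52 ≡ 146 (mod 169)  [q = 3: ≢ 1 ✓]
154^12 ≡ 118 (mod 169)  [q = 13: ≢ 1 ✓]
Every test exponent gives a nontrivial residue, hence 154 generates the full group.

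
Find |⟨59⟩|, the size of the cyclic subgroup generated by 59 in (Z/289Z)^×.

Since 59 ∈ (Z/289Z)^×, its order divides φ(289) = φ(17^2) = 17·(17−1) = 272 = 2^4 · 17.
Divisors of 272: 1, 2, 4, 8, 16, 17, 34, 68, 136, 272.
Evaluate successive powers at the divisors of 272:
59^1 ≡ 59
59^2 ≡ 13
59^4 ≡ 169
59^8 ≡ 239
59^16 ≡ 188
59^17 ≡ 110
59^34 ≡ 251
59^68 ≡ 288
59^136 ≡ 1
Hence ord(59) = 136.

136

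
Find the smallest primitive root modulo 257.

3

φ(257) = 257 − 1 = 256 = 2^8.
g is a primitive root iff g^(256/q) ≢ 1 (mod 257) for each prime q ∈ {2}.
g = 2: 2^128 ≡ 1 — hits 1, so not a primitive root.
g = 3: 3^128 ≡ 256 — none is 1, so 3 is a primitive root.
So 3 is the smallest generator of (Z/257Z)^×.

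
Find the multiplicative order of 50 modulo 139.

Since 50 ∈ (Z/139Z)^×, its order divides φ(139) = 139 − 1 = 138 = 2 · 3 · 23.
Divisors of 138: 1, 2, 3, 6, 23, 46, 69, 138.
Test each divisor d:
50^1 ≡ 50
50^2 ≡ 137
50^3 ≡ 39
50^6 ≡ 131
50^23 ≡ 43
50^46 ≡ 42
50^69 ≡ 138
50^138 ≡ 1
So ord_139(50) = 138.

138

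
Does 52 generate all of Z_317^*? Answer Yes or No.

Yes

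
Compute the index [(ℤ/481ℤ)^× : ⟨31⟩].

108

Since 31 ∈ (Z/481Z)^×, its order divides φ(481) = φ(13·37) = (13−1)·(37−1) = 12·36 = 432 = 2^4 · 3^3.
Divisors of 432: 1, 2, 3, 4, 6, 8, 9, 12, 16, 18, 24, 27, 36, 48, 54, 72, 108, 144, 216, 432.
Test each divisor d:
31^1 ≡ 31 (mod 481)
31^2 ≡ 480 (mod 481)
31^3 ≡ 450 (mod 481)
31^4 ≡ 1 (mod 481) ✓
The order of 31 is 4, so the subgroup it generates has 4 elements.
[(Z/481Z)^× : ⟨31⟩] = 432/4 = 108.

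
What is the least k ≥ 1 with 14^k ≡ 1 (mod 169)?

13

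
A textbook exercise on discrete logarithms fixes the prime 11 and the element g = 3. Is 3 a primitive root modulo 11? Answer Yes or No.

φ(11) = 11 − 1 = 10 = 2 · 5.
An element g generates (Z/11Z)^× iff g^(10/q) ≢ 1 (mod 11) for each prime q ∈ {2, 5}.
3^5 ≡ 1 (mod 11)  [q = 2: ≡ 1 ✗]
3^2 ≡ 9 (mod 11)  [q = 5: ≢ 1 ✓]
3^5 ≡ 1 shows ord(3) | 5, strictly less than φ(11); not a primitive root.

No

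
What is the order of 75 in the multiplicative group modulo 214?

53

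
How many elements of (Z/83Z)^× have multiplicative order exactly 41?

40

φ(83) = 83 − 1 = 82 = 2 · 41.
Since (Z/83Z)^× is cyclic of order 82, the number of elements of order d is φ(d) when d | 82 and 0 otherwise.
41 | 82, and φ(41) = 41 − 1 = 40.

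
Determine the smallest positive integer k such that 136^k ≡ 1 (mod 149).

ord(136) | φ(149) = 149 − 1 = 148 = 2^2 · 37.
Divisors of 148: 1, 2, 4, 37, 74, 148.
Check 136^d mod 149 for each divisor in increasing order:
136^1 ≡ 136 (mod 149)
136^2 ≡ 20 (mod 149)
136^4 ≡ 102 (mod 149)
136^37 ≡ 44 (mod 149)
136^74 ≡ 148 (mod 149)
136^148 ≡ 1 (mod 149) ✓
The smallest such exponent is 148, so the order of 136 is 148.

148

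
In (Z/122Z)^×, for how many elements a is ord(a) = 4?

2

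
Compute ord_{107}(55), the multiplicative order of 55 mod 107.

106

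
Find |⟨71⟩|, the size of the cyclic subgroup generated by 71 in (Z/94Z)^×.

23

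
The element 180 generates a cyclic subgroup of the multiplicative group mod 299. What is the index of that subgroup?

The order of 180 must divide φ(299) = φ(13·23) = (13−1)·(23−1) = 12·22 = 264 = 2^3 · 3 · 11.
Divisors of 264: 1, 2, 3, 4, 6, 8, 11, 12, 22, 24, 33, 44, 66, 88, 132, 264.
Compute 180^d (mod 299) for the divisors d until we hit 1:
180^1 ≡ 180 (mod 299)
180^2 ≡ 108 (mod 299)
180^3 ≡ 5 (mod 299)
180^4 ≡ 3 (mod 299)
180^6 ≡ 25 (mod 299)
180^8 ≡ 9 (mod 299)
180^11 ≡ 45 (mod 299)
180^12 ≡ 27 (mod 299)
180^22 ≡ 231 (mod 299)
180^24 ≡ 131 (mod 299)
180^33 ≡ 229 (mod 299)
180^44 ≡ 139 (mod 299)
180^66 ≡ 116 (mod 299)
180^88 ≡ 185 (mod 299)
180^132 ≡ 1 (mod 299) ✓
So ord_299(180) = 132, hence |⟨180⟩| = 132.
The index is φ(299) / ord(180) = 264 / 132 = 2.

2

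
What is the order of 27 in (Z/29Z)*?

ord(27) | φ(29) = 29 − 1 = 28 = 2^2 · 7.
Divisors of 28: 1, 2, 4, 7, 14, 28.
Evaluate successive powers at the divisors of 28:
27^1 ≡ 27 (mod 29)
27^2 ≡ 4 (mod 29)
27^4 ≡ 16 (mod 29)
27^7 ≡ 17 (mod 29)
27^14 ≡ 28 (mod 29)
27^28 ≡ 1 (mod 29) ✓
The smallest such exponent is 28, so the order of 27 is 28.

28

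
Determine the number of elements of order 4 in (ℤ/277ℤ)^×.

φ(277) = 277 − 1 = 276 = 2^2 · 3 · 23.
(Z/277Z)^× is cyclic (|G| = 276); a cyclic group of order m has exactly φ(d) elements of each order d | m, and none otherwise.
4 = 2^2 divides 276, and φ(4) = 2.

2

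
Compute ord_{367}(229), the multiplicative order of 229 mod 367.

ord(229) | φ(367) = 367 − 1 = 366 = 2 · 3 · 61.
Divisors of 366: 1, 2, 3, 6, 61, 122, 183, 366.
Test each divisor d:
229^1 ≡ 229 (mod 367)
229^2 ≡ 327 (mod 367)
229^3 ≡ 15 (mod 367)
229^6 ≡ 225 (mod 367)
229^61 ≡ 1 (mod 367) ✓
So ord_367(229) = 61.

61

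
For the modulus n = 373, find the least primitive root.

φ(373) = 373 − 1 = 372 = 2^2 · 3 · 31.
Test candidates g = 2, 3, … against the prime factors q ∈ {2, 3, 31} of φ(373): g is a generator iff g^(372/q) ≢ 1 for every such q.
g = 2: 2^186 ≡ 372; 2^124 ≡ 284; 2^12 ≡ 366 — none is 1, so 2 is a primitive root.
Hence the least primitive root of 373 is 2.

2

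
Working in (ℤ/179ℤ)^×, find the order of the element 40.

178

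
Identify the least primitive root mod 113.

φ(113) = 113 − 1 = 112 = 2^4 · 7.
g is a primitive root iff g^(112/q) ≢ 1 (mod 113) for each prime q ∈ {2, 7}.
g = 2: 2^56 ≡ 1 — hits 1, so not a primitive root.
g = 3: 3^56 ≡ 112; 3^16 ≡ 49 — none is 1, so 3 is a primitive root.
So 3 is the smallest generator of (Z/113Z)^×.

3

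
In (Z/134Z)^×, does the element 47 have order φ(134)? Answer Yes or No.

No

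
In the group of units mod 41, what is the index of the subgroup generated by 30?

1

Since 30 ∈ (Z/41Z)^×, its order divides φ(41) = 41 − 1 = 40 = 2^3 · 5.
Divisors of 40: 1, 2, 4, 5, 8, 10, 20, 40.
Compute 30^d (mod 41) for the divisors d until we hit 1:
30^1 ≡ 30 (mod 41)
30^2 ≡ 39 (mod 41)
30^4 ≡ 4 (mod 41)
30^5 ≡ 38 (mod 41)
30^8 ≡ 16 (mod 41)
30^10 ≡ 9 (mod 41)
30^20 ≡ 40 (mod 41)
30^40 ≡ 1 (mod 41) ✓
The order of 30 is 40, so the subgroup it generates has 40 elements.
The index is φ(41) / ord(30) = 40 / 40 = 1.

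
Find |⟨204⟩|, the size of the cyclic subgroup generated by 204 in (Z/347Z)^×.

346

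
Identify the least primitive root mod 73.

5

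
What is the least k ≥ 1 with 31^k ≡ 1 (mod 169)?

ord(31) | φ(169) = φ(13^2) = 13·(13−1) = 156 = 2^2 · 3 · 13.
Divisors of 156: 1, 2, 3, 4, 6, 12, 13, 26, 39, 52, 78, 156.
Check 31^d mod 169 for each divisor in increasing order:
31^1 ≡ 31 (mod 169)
31^2 ≡ 116 (mod 169)
31^3 ≡ 47 (mod 169)
31^4 ≡ 105 (mod 169)
31^6 ≡ 12 (mod 169)
31^12 ≡ 144 (mod 169)
31^13 ≡ 70 (mod 169)
31^26 ≡ 168 (mod 169)
31^39 ≡ 99 (mod 169)
31^52 ≡ 1 (mod 169) ✓
Therefore the multiplicative order of 31 modulo 169 is 52.

52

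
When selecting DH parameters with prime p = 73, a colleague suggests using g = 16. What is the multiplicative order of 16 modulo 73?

9

ord(16) | φ(73) = 73 − 1 = 72 = 2^3 · 3^2.
Divisors of 72: 1, 2, 3, 4, 6, 8, 9, 12, 18, 24, 36, 72.
Test each divisor d:
16^1 ≡ 16
16^2 ≡ 37
16^3 ≡ 8
16^4 ≡ 55
16^6 ≡ 64
16^8 ≡ 32
16^9 ≡ 1
Hence ord(16) = 9.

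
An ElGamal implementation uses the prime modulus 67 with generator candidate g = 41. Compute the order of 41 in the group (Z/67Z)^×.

The order of 41 must divide φ(67) = 67 − 1 = 66 = 2 · 3 · 11.
Divisors of 66: 1, 2, 3, 6, 11, 22, 33, 66.
Check 41^d mod 67 for each divisor in increasing order:
41^1 ≡ 41 (mod 67)
41^2 ≡ 6 (mod 67)
41^3 ≡ 45 (mod 67)
41^6 ≡ 15 (mod 67)
41^11 ≡ 30 (mod 67)
41^22 ≡ 29 (mod 67)
41^33 ≡ 66 (mod 67)
41^66 ≡ 1 (mod 67) ✓
Hence ord(41) = 66.

66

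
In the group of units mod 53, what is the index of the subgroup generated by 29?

2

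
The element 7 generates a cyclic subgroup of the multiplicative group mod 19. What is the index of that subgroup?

6

By Lagrange's theorem, ord_19(7) divides φ(19) = 19 − 1 = 18 = 2 · 3^2.
Divisors of 18: 1, 2, 3, 6, 9, 18.
Evaluate successive powers at the divisors of 18:
7^1 ≡ 7 (mod 19)
7^2 ≡ 11 (mod 19)
7^3 ≡ 1 (mod 19) ✓
Thus |⟨7⟩| = ord(7) = 3.
The index is φ(19) / ord(7) = 18 / 3 = 6.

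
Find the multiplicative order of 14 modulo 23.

22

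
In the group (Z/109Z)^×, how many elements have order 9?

6

φ(109) = 109 − 1 = 108 = 2^2 · 3^3.
In a cyclic group of order 108, there are φ(d) elements of order d for each divisor d of 108, and zero for non-divisors.
9 = 3^2 divides 108, and φ(9) = 6.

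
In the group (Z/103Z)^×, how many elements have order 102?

32

φ(103) = 103 − 1 = 102 = 2 · 3 · 17.
(Z/103Z)^× is cyclic (|G| = 102); a cyclic group of order m has exactly φ(d) elements of each order d | m, and none otherwise.
102 = 2 · 3 · 17 divides 102, and φ(102) = 32.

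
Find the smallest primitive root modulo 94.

5

φ(94) = φ(2)·φ(47) = 1·46 = 46 = 2 · 23.
Test candidates g = 2, 3, … against the prime factors q ∈ {2, 23} of φ(94): g is a generator iff g^(46/q) ≢ 1 for every such q.
g = 2: gcd(2, 94) = 2 > 1, not a unit — skip.
g = 3: 3^23 ≡ 1 — hits 1, so not a primitive root.
g = 4: gcd(4, 94) = 2 > 1, not a unit — skip.
g = 5: 5^23 ≡ 93; 5^2 ≡ 25 — none is 1, so 5 is a primitive root.
The smallest primitive root modulo 94 is 5.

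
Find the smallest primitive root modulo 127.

3

φ(127) = 127 − 1 = 126 = 2 · 3^2 · 7.
g is a primitive root iff g^(126/q) ≢ 1 (mod 127) for each prime q ∈ {2, 3, 7}.
g = 2: 2^63 ≡ 1 — hits 1, so not a primitive root.
g = 3: 3^63 ≡ 126; 3^42 ≡ 107; 3^18 ≡ 4 — none is 1, so 3 is a primitive root.
So 3 is the smallest generator of (Z/127Z)^×.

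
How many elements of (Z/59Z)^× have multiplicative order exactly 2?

1

φ(59) = 59 − 1 = 58 = 2 · 29.
In a cyclic group of order 58, there are φ(d) elements of order d for each divisor d of 58, and zero for non-divisors.
2 | 58, and φ(2) = 2 − 1 = 1.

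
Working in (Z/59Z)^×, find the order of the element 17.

By Lagrange's theorem, ord_59(17) divides φ(59) = 59 − 1 = 58 = 2 · 29.
Divisors of 58: 1, 2, 29, 58.
Test each divisor d:
17^1 ≡ 17 (mod 59)
17^2 ≡ 53 (mod 59)
17^29 ≡ 1 (mod 59) ✓
So ord_59(17) = 29.

29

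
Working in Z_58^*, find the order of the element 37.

28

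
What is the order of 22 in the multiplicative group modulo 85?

16

The order of 22 must divide φ(85) = φ(5·17) = (5−1)·(17−1) = 4·16 = 64 = 2^6.
Divisors of 64: 1, 2, 4, 8, 16, 32, 64.
Check 22^d mod 85 for each divisor in increasing order:
22^1 ≡ 22 (mod 85)
22^2 ≡ 59 (mod 85)
22^4 ≡ 81 (mod 85)
22^8 ≡ 16 (mod 85)
22^16 ≡ 1 (mod 85) ✓
Hence ord(22) = 16.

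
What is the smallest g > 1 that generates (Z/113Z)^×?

3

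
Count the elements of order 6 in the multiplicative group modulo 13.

φ(13) = 13 − 1 = 12 = 2^2 · 3.
In a cyclic group of order 12, there are φ(d) elements of order d for each divisor d of 12, and zero for non-divisors.
6 = 2 · 3 divides 12, and φ(6) = 2.

2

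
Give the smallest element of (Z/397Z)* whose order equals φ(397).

φ(397) = 397 − 1 = 396 = 2^2 · 3^2 · 11.
g is a primitive root iff g^(396/q) ≢ 1 (mod 397) for each prime q ∈ {2, 3, 11}.
g = 2: 2^198 ≡ 396; 2^132 ≡ 1 — hits 1, so not a primitive root.
g = 3: 3^198 ≡ 1 — hits 1, so not a primitive root.
g = 4: 4^198 ≡ 1 — hits 1, so not a primitive root.
g = 5: 5^198 ≡ 396; 5^132 ≡ 362; 5^36 ≡ 290 — none is 1, so 5 is a primitive root.
The smallest primitive root modulo 397 is 5.

5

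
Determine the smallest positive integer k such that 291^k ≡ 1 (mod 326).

162

By Lagrange's theorem, ord_326(291) divides φ(326) = φ(2)·φ(163) = 1·162 = 162 = 2 · 3^4.
Divisors of 162: 1, 2, 3, 6, 9, 18, 27, 54, 81, 162.
Evaluate successive powers at the divisors of 162:
291^1 ≡ 291 (mod 326)
291^2 ≡ 247 (mod 326)
291^3 ≡ 157 (mod 326)
291^6 ≡ 199 (mod 326)
291^9 ≡ 273 (mod 326)
291^18 ≡ 201 (mod 326)
291^27 ≡ 105 (mod 326)
291^54 ≡ 267 (mod 326)
291^81 ≡ 325 (mod 326)
291^162 ≡ 1 (mod 326) ✓
Therefore the multiplicative order of 291 modulo 326 is 162.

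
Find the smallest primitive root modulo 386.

φ(386) = φ(2)·φ(193) = 1·192 = 192 = 2^6 · 3.
Test candidates g = 2, 3, … against the prime factors q ∈ {2, 3} of φ(386): g is a generator iff g^(192/q) ≢ 1 for every such q.
g = 2: gcd(2, 386) = 2 > 1, not a unit — skip.
g = 3: 3^96 ≡ 1 — hits 1, so not a primitive root.
g = 4: gcd(4, 386) = 2 > 1, not a unit — skip.
g = 5: 5^96 ≡ 385; 5^64 ≡ 277 — none is 1, so 5 is a primitive root.
Hence the least primitive root of 386 is 5.

5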